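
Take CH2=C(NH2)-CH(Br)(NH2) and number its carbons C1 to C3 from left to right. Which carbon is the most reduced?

Tallying each carbon's bonds:
C1: 2C, 2H → 0 − 2 = -2
C2: 3C, 1N → 0 + 1 = +1
C3: 1C, 1H, 1N, 1Br → 0 − 1 + 1 + 1 = +1
The most reduced carbon is C1 at -2.

C1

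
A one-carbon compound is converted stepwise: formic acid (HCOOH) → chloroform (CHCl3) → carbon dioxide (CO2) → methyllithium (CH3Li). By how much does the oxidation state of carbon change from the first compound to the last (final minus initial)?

Carbon oxidation states along the series — formic acid: +2, chloroform: +2, carbon dioxide: +4, methyllithium: -4.
Net change = -4 − (+2) = -6.

-6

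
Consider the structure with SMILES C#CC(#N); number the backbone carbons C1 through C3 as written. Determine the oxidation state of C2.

0

Count +1 for every bond to an atom more electronegative than carbon and −1 for every bond to one less electronegative; C–C bonds are 0.
C2 has a triple bond to C (3×0 = 0), one bond to C (0).
Oxidation state = 0 + 0 = 0.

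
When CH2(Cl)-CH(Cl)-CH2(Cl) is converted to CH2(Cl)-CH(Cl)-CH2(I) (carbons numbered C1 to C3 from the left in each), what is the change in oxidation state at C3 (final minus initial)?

Before: C3 has 1 bond to C, 2 bonds to H, 1 bond to Cl → oxidation state -1.
After: C3 has 1 bond to C, 2 bonds to H, 1 bond to I → oxidation state -1.
Δ = -1 − (-1) = 0, so no net redox change at C3.

0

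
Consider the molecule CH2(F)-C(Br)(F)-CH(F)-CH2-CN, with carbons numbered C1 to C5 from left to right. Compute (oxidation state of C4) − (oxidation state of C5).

C4: 2C, 2H → 0 − 2 = -2
C5: 1C, 3N → 0 + 3 = +3
Difference: -2 − (+3) = -5.

-5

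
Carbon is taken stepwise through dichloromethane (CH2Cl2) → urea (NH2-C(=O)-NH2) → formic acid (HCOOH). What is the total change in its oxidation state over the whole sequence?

Carbon oxidation states along the series — dichloromethane: 0, urea: +4, formic acid: +2.
Net change = +2 − (0) = +2.

+2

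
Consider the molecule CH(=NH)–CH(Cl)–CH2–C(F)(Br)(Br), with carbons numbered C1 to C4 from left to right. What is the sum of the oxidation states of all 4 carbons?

Bonds to more-electronegative neighbours contribute +1 each, bonds to H or metals contribute −1 each, and C–C bonds contribute 0. Tallying each carbon:
C1: 1C, 1H, 2N → 0 − 1 + 2 = +1
C2: 2C, 1H, 1Cl → 0 − 1 + 1 = 0
C3: 2C, 2H → 0 − 2 = -2
C4: 1C, 1F, 2Br → 0 + 1 + 2 = +3
Sum = +1 + 0 − 2 + 3 = +2.

+2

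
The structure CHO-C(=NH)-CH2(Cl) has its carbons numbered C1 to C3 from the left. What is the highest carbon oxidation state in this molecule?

Assign +1 per bond to O/N/halogen, −1 per bond to H or an electropositive element, and 0 per bond to carbon. Tallying each carbon:
C1: 1C, 1H, 2O → 0 − 1 + 2 = +1
C2: 2C, 2N → 0 + 2 = +2
C3: 1C, 2H, 1Cl → 0 − 2 + 1 = -1
The highest value is +2.

+2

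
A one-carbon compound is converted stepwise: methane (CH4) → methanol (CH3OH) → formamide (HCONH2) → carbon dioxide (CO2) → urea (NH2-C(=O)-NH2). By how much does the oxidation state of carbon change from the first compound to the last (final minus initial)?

+8

Carbon oxidation states along the series — methane: -4, methanol: -2, formamide: +2, carbon dioxide: +4, urea: +4.
Net change = +4 − (-4) = +8.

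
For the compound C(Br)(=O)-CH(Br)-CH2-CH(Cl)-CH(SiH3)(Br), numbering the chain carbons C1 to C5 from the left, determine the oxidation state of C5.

C5 has one bond to C (0), one bond to Si (-1), one bond to Br (+1), one bond to H (-1).
Oxidation state = 0 − 1 + 1 − 1 = -1.

-1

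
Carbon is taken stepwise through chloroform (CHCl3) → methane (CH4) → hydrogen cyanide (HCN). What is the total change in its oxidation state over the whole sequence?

0

Carbon oxidation states along the series — chloroform: +2, methane: -4, hydrogen cyanide: +2.
Net change = +2 − (+2) = 0.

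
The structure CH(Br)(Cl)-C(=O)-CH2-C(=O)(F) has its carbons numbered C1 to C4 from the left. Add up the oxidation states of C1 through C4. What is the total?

Bonds to more-electronegative neighbours contribute +1 each, bonds to H or metals contribute −1 each, and C–C bonds contribute 0. Tallying each carbon:
C1: 1C, 1H, 1Cl, 1Br → 0 − 1 + 1 + 1 = +1
C2: 2C, 2O → 0 + 2 = +2
C3: 2C, 2H → 0 − 2 = -2
C4: 1C, 2O, 1F → 0 + 2 + 1 = +3
Sum = +1 + 2 − 2 + 3 = +4.

+4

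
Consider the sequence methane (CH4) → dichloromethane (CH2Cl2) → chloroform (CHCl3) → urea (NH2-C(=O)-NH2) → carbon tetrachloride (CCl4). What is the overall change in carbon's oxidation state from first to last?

Carbon oxidation states along the series — methane: -4, dichloromethane: 0, chloroform: +2, urea: +4, carbon tetrachloride: +4.
Net change = +4 − (-4) = +8.

+8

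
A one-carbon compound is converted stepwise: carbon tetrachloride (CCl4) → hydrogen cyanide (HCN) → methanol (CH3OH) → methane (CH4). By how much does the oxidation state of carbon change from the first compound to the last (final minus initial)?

Carbon oxidation states along the series — carbon tetrachloride: +4, hydrogen cyanide: +2, methanol: -2, methane: -4.
Net change = -4 − (+4) = -8.

-8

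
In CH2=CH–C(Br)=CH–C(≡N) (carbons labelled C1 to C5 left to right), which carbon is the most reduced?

C1

Tallying each carbon's bonds:
C1: 2C, 2H → 0 − 2 = -2
C2: 3C, 1H → 0 − 1 = -1
C3: 3C, 1Br → 0 + 1 = +1
C4: 3C, 1H → 0 − 1 = -1
C5: 1C, 3N → 0 + 3 = +3
The most reduced carbon is C1 at -2.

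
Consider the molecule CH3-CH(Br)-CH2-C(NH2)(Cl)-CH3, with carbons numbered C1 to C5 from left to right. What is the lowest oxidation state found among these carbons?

-3

Tallying each carbon's bonds:
C1: 1C, 3H → 0 − 3 = -3
C2: 2C, 1H, 1Br → 0 − 1 + 1 = 0
C3: 2C, 2H → 0 − 2 = -2
C4: 2C, 1N, 1Cl → 0 + 1 + 1 = +2
C5: 1C, 3H → 0 − 3 = -3
The lowest value is -3.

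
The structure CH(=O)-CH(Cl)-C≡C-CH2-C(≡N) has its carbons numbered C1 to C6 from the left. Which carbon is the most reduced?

C5

Each bond to a more electronegative atom (O, N, halogen) counts +1, each bond to a less electronegative atom (H, metal, B, Si) counts −1, and each C–C bond counts 0. Tallying each carbon:
C1: 1C, 1H, 2O → 0 − 1 + 2 = +1
C2: 2C, 1H, 1Cl → 0 − 1 + 1 = 0
C3: 4C → 0 = 0
C4: 4C → 0 = 0
C5: 2C, 2H → 0 − 2 = -2
C6: 1C, 3N → 0 + 3 = +3
The most reduced carbon is C5 at -2.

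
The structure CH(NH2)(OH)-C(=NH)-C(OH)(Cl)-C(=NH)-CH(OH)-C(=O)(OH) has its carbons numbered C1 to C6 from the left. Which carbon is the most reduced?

C5

Tallying each carbon's bonds:
C1: 1C, 1H, 1O, 1N → 0 − 1 + 1 + 1 = +1
C2: 2C, 2N → 0 + 2 = +2
C3: 2C, 1O, 1Cl → 0 + 1 + 1 = +2
C4: 2C, 2N → 0 + 2 = +2
C5: 2C, 1H, 1O → 0 − 1 + 1 = 0
C6: 1C, 3O → 0 + 3 = +3
The most reduced carbon is C5 at 0.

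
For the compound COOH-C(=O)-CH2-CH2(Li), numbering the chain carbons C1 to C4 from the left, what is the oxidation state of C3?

C3 has one bond to C (0), one bond to C (0), one bond to H (-1), one bond to H (-1).
Oxidation state = 0 + 0 − 1 − 1 = -2.

-2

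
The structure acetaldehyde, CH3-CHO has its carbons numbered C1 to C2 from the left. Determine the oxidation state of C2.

Each bond to a more electronegative atom (O, N, halogen) counts +1, each bond to a less electronegative atom (H, metal, B, Si) counts −1, and each C–C bond counts 0.
C2 has one bond to H (-1), a double bond to O (2×+1 = +2), one bond to C (0).
Oxidation state = -1 + 2 + 0 = +1.

+1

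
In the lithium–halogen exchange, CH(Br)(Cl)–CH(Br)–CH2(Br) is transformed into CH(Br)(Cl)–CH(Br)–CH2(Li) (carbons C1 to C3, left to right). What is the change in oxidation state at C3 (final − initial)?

Before: C3 has 1 bond to C, 2 bonds to H, 1 bond to Br → oxidation state -1.
After: C3 has 1 bond to C, 2 bonds to H, 1 bond to Li → oxidation state -3.
Δ = -3 − (-1) = -2, so this is a reduction at C3.

-2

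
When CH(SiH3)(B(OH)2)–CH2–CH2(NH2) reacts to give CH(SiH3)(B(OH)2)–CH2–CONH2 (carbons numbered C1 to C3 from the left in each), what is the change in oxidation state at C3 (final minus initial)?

+4

Before: C3 has 1 bond to C, 2 bonds to H, 1 bond to N → oxidation state -1.
After: C3 has 1 bond to C, 2 bonds to O, 1 bond to N → oxidation state +3.
Δ = +3 − (-1) = +4, so this is an oxidation at C3.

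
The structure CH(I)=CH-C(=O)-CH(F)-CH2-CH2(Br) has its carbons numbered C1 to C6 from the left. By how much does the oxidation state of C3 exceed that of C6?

+3

C3: 2C, 2O → 0 + 2 = +2
C6: 1C, 2H, 1Br → 0 − 2 + 1 = -1
Difference: +2 − (-1) = +3.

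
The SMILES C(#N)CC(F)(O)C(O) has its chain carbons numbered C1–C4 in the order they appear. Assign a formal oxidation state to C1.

+3

Count +1 for every bond to an atom more electronegative than carbon and −1 for every bond to one less electronegative; C–C bonds are 0.
C1 has one bond to C (0), a triple bond to N (3×+1 = +3).
Oxidation state = 0 + 3 = +3.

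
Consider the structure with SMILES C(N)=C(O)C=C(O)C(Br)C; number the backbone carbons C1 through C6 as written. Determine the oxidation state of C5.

C5 has one bond to C (0), one bond to C (0), one bond to H (-1), one bond to Br (+1).
Oxidation state = 0 + 0 − 1 + 1 = 0.

0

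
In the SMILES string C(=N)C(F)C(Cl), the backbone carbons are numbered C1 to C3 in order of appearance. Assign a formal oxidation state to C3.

C3 has one bond to C (0), one bond to H (-1), one bond to Cl (+1), one bond to H (-1).
Oxidation state = 0 − 1 + 1 − 1 = -1.

-1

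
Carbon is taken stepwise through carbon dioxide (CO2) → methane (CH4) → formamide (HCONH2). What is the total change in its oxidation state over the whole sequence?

Carbon oxidation states along the series — carbon dioxide: +4, methane: -4, formamide: +2.
Net change = +2 − (+4) = -2.

-2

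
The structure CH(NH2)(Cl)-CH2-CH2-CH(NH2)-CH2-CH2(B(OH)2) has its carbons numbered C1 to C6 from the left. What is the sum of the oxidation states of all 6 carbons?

Tallying each carbon's bonds:
C1: 1C, 1H, 1N, 1Cl → 0 − 1 + 1 + 1 = +1
C2: 2C, 2H → 0 − 2 = -2
C3: 2C, 2H → 0 − 2 = -2
C4: 2C, 1H, 1N → 0 − 1 + 1 = 0
C5: 2C, 2H → 0 − 2 = -2
C6: 1C, 2H, 1B → 0 − 2 − 1 = -3
Sum = +1 − 2 − 2 + 0 − 2 − 3 = -8.

-8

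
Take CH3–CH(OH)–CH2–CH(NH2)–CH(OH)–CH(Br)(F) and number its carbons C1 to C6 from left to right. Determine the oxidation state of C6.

+1

Each bond to a more electronegative atom (O, N, halogen) counts +1, each bond to a less electronegative atom (H, metal, B, Si) counts −1, and each C–C bond counts 0.
C6 has one bond to C (0), one bond to Br (+1), one bond to F (+1), one bond to H (-1).
Oxidation state = 0 + 1 + 1 − 1 = +1.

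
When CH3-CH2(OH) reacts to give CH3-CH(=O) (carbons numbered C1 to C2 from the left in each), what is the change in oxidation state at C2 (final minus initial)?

Before: C2 has 1 bond to C, 2 bonds to H, 1 bond to O → oxidation state -1.
After: C2 has 1 bond to C, 1 bond to H, 2 bonds to O → oxidation state +1.
Δ = +1 − (-1) = +2, so this is an oxidation at C2.

+2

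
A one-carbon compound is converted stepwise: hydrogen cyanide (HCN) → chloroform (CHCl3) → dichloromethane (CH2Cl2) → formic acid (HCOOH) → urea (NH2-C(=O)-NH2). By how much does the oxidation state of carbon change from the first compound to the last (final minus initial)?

Carbon oxidation states along the series — hydrogen cyanide: +2, chloroform: +2, dichloromethane: 0, formic acid: +2, urea: +4.
Net change = +4 − (+2) = +2.

+2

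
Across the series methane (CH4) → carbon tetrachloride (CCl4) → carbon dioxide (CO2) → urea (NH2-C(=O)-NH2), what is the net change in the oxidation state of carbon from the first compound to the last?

Carbon oxidation states along the series — methane: -4, carbon tetrachloride: +4, carbon dioxide: +4, urea: +4.
Net change = +4 − (-4) = +8.

+8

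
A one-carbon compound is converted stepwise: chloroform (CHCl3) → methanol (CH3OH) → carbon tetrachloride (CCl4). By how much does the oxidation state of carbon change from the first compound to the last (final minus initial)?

+2

Carbon oxidation states along the series — chloroform: +2, methanol: -2, carbon tetrachloride: +4.
Net change = +4 − (+2) = +2.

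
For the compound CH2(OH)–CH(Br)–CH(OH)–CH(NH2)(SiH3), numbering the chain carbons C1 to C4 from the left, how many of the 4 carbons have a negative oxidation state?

2

Tallying each carbon's bonds:
C1: 1C, 2H, 1O → 0 − 2 + 1 = -1
C2: 2C, 1H, 1Br → 0 − 1 + 1 = 0
C3: 2C, 1H, 1O → 0 − 1 + 1 = 0
C4: 1C, 1H, 1N, 1Si → 0 − 1 + 1 − 1 = -1
2 carbons (C1, C4) meet the condition.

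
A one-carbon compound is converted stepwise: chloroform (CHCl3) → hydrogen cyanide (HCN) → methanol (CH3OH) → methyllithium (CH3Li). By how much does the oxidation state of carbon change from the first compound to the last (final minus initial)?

-6

Carbon oxidation states along the series — chloroform: +2, hydrogen cyanide: +2, methanol: -2, methyllithium: -4.
Net change = -4 − (+2) = -6.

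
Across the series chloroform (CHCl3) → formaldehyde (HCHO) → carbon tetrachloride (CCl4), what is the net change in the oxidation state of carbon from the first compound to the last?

+2

Carbon oxidation states along the series — chloroform: +2, formaldehyde: 0, carbon tetrachloride: +4.
Net change = +4 − (+2) = +2.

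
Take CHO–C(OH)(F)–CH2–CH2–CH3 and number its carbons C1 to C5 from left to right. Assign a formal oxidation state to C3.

C3 has one bond to C (0), one bond to C (0), one bond to H (-1), one bond to H (-1).
Oxidation state = 0 + 0 − 1 − 1 = -2.

-2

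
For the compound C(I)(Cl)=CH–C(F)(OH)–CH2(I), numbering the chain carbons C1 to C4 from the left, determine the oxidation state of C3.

+2

Bonds to more-electronegative neighbours contribute +1 each, bonds to H or metals contribute −1 each, and C–C bonds contribute 0.
C3 has one bond to C (0), one bond to C (0), one bond to F (+1), one bond to O (+1).
Oxidation state = 0 + 0 + 1 + 1 = +2.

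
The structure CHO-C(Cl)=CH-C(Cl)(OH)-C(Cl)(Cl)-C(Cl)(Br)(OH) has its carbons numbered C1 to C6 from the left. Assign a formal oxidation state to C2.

Each bond to a more electronegative atom (O, N, halogen) counts +1, each bond to a less electronegative atom (H, metal, B, Si) counts −1, and each C–C bond counts 0.
C2 has one bond to C (0), a double bond to C (2×0 = 0), one bond to Cl (+1).
Oxidation state = 0 + 0 + 1 = +1.

+1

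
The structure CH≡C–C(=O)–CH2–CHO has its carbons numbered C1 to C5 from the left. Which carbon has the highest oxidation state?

Bonds to more-electronegative neighbours contribute +1 each, bonds to H or metals contribute −1 each, and C–C bonds contribute 0. Tallying each carbon:
C1: 3C, 1H → 0 − 1 = -1
C2: 4C → 0 = 0
C3: 2C, 2O → 0 + 2 = +2
C4: 2C, 2H → 0 − 2 = -2
C5: 1C, 1H, 2O → 0 − 1 + 2 = +1
The most oxidised carbon is C3 at +2.

C3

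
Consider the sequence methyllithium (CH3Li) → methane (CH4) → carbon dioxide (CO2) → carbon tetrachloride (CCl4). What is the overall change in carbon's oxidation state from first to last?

+8

Carbon oxidation states along the series — methyllithium: -4, methane: -4, carbon dioxide: +4, carbon tetrachloride: +4.
Net change = +4 − (-4) = +8.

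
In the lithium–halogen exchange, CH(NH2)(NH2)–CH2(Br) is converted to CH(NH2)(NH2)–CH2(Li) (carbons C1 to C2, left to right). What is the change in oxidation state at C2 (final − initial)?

-2

Before: C2 has 1 bond to C, 2 bonds to H, 1 bond to Br → oxidation state -1.
After: C2 has 1 bond to C, 2 bonds to H, 1 bond to Li → oxidation state -3.
Δ = -3 − (-1) = -2, so this is a reduction at C2.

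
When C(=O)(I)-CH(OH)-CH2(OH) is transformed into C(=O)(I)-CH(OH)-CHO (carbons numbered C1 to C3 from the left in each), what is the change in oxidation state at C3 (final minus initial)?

+2

Before: C3 has 1 bond to C, 2 bonds to H, 1 bond to O → oxidation state -1.
After: C3 has 1 bond to C, 1 bond to H, 2 bonds to O → oxidation state +1.
Δ = +1 − (-1) = +2, so this is an oxidation at C3.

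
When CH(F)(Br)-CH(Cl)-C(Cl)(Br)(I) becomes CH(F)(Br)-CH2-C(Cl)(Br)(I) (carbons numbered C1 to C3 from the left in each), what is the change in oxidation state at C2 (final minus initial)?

Before: C2 has 2 bonds to C, 1 bond to H, 1 bond to Cl → oxidation state 0.
After: C2 has 2 bonds to C, 2 bonds to H → oxidation state -2.
Δ = -2 − (0) = -2, so this is a reduction at C2.

-2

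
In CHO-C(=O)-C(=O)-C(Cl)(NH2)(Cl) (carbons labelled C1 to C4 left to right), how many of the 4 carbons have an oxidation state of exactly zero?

Tallying each carbon's bonds:
C1: 1C, 1H, 2O → 0 − 1 + 2 = +1
C2: 2C, 2O → 0 + 2 = +2
C3: 2C, 2O → 0 + 2 = +2
C4: 1C, 1N, 2Cl → 0 + 1 + 2 = +3
0 carbons meet the condition.

0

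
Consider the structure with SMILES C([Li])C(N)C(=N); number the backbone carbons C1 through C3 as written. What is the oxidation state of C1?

-3

C1 has one bond to C (0), one bond to Li (-1), one bond to H (-1), one bond to H (-1).
Oxidation state = 0 − 1 − 1 − 1 = -3.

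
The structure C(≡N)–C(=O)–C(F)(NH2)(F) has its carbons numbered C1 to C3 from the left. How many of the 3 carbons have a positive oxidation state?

3

Tallying each carbon's bonds:
C1: 1C, 3N → 0 + 3 = +3
C2: 2C, 2O → 0 + 2 = +2
C3: 1C, 1N, 2F → 0 + 1 + 2 = +3
3 carbons (C1, C2, C3) meet the condition.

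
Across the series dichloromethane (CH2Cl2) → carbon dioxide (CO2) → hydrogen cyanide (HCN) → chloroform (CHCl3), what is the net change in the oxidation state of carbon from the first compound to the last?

+2

Carbon oxidation states along the series — dichloromethane: 0, carbon dioxide: +4, hydrogen cyanide: +2, chloroform: +2.
Net change = +2 − (0) = +2.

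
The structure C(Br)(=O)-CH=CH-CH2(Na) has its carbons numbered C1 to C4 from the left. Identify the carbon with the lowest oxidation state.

C4

Tallying each carbon's bonds:
C1: 1C, 2O, 1Br → 0 + 2 + 1 = +3
C2: 3C, 1H → 0 − 1 = -1
C3: 3C, 1H → 0 − 1 = -1
C4: 1C, 2H, 1Na → 0 − 2 − 1 = -3
The most reduced carbon is C4 at -3.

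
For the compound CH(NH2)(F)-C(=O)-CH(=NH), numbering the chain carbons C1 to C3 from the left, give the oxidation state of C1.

+1

Assign +1 per bond to O/N/halogen, −1 per bond to H or an electropositive element, and 0 per bond to carbon.
C1 has one bond to C (0), one bond to H (-1), one bond to N (+1), one bond to F (+1).
Oxidation state = 0 − 1 + 1 + 1 = +1.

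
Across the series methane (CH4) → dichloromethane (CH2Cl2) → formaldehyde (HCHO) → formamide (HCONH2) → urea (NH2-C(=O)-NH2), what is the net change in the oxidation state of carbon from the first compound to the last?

Carbon oxidation states along the series — methane: -4, dichloromethane: 0, formaldehyde: 0, formamide: +2, urea: +4.
Net change = +4 − (-4) = +8.

+8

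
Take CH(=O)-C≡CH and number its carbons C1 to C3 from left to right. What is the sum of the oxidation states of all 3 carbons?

0

Count +1 for every bond to an atom more electronegative than carbon and −1 for every bond to one less electronegative; C–C bonds are 0. Tallying each carbon:
C1: 1C, 1H, 2O → 0 − 1 + 2 = +1
C2: 4C → 0 = 0
C3: 3C, 1H → 0 − 1 = -1
Sum = +1 + 0 − 1 = 0.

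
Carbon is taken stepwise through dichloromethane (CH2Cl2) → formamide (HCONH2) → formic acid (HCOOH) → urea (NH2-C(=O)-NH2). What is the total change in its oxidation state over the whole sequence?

Carbon oxidation states along the series — dichloromethane: 0, formamide: +2, formic acid: +2, urea: +4.
Net change = +4 − (0) = +4.

+4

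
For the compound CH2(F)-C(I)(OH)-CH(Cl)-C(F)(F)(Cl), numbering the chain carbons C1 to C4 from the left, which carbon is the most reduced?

C1

Assign +1 per bond to O/N/halogen, −1 per bond to H or an electropositive element, and 0 per bond to carbon. Tallying each carbon:
C1: 1C, 2H, 1F → 0 − 2 + 1 = -1
C2: 2C, 1O, 1I → 0 + 1 + 1 = +2
C3: 2C, 1H, 1Cl → 0 − 1 + 1 = 0
C4: 1C, 2F, 1Cl → 0 + 2 + 1 = +3
The most reduced carbon is C1 at -1.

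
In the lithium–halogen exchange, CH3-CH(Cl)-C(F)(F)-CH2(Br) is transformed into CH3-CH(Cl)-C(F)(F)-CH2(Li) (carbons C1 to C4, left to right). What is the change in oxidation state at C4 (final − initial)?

-2

Before: C4 has 1 bond to C, 2 bonds to H, 1 bond to Br → oxidation state -1.
After: C4 has 1 bond to C, 2 bonds to H, 1 bond to Li → oxidation state -3.
Δ = -3 − (-1) = -2, so this is a reduction at C4.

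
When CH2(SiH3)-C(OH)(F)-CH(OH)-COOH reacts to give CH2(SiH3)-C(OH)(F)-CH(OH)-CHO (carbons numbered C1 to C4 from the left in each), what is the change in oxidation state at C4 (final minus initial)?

Before: C4 has 1 bond to C, 3 bonds to O → oxidation state +3.
After: C4 has 1 bond to C, 1 bond to H, 2 bonds to O → oxidation state +1.
Δ = +1 − (+3) = -2, so this is a reduction at C4.

-2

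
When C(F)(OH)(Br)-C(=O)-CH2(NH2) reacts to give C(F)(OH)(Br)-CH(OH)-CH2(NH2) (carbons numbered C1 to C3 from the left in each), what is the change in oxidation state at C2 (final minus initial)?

-2

Before: C2 has 2 bonds to C, 2 bonds to O → oxidation state +2.
After: C2 has 2 bonds to C, 1 bond to H, 1 bond to O → oxidation state 0.
Δ = 0 − (+2) = -2, so this is a reduction at C2.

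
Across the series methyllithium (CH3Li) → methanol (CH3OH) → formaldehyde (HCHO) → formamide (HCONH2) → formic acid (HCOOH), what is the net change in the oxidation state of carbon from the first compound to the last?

Carbon oxidation states along the series — methyllithium: -4, methanol: -2, formaldehyde: 0, formamide: +2, formic acid: +2.
Net change = +2 − (-4) = +6.

+6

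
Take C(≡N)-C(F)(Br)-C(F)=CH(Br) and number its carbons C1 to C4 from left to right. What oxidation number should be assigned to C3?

C3 has one bond to C (0), a double bond to C (2×0 = 0), one bond to F (+1).
Oxidation state = 0 + 0 + 1 = +1.

+1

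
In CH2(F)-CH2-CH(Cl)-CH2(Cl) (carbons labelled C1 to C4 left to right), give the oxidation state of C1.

-1

Assign +1 per bond to O/N/halogen, −1 per bond to H or an electropositive element, and 0 per bond to carbon.
C1 has one bond to C (0), one bond to F (+1), one bond to H (-1), one bond to H (-1).
Oxidation state = 0 + 1 − 1 − 1 = -1.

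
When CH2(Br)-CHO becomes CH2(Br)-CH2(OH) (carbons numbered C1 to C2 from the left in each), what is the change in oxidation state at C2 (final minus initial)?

-2

Before: C2 has 1 bond to C, 1 bond to H, 2 bonds to O → oxidation state +1.
After: C2 has 1 bond to C, 2 bonds to H, 1 bond to O → oxidation state -1.
Δ = -1 − (+1) = -2, so this is a reduction at C2.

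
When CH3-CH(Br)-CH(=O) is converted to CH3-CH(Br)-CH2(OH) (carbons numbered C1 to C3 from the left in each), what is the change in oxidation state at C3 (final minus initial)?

Before: C3 has 1 bond to C, 1 bond to H, 2 bonds to O → oxidation state +1.
After: C3 has 1 bond to C, 2 bonds to H, 1 bond to O → oxidation state -1.
Δ = -1 − (+1) = -2, so this is a reduction at C3.

-2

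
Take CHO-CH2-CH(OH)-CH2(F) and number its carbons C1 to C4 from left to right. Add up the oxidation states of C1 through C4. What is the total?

-2

Assign +1 per bond to O/N/halogen, −1 per bond to H or an electropositive element, and 0 per bond to carbon. Tallying each carbon:
C1: 1C, 1H, 2O → 0 − 1 + 2 = +1
C2: 2C, 2H → 0 − 2 = -2
C3: 2C, 1H, 1O → 0 − 1 + 1 = 0
C4: 1C, 2H, 1F → 0 − 2 + 1 = -1
Sum = +1 − 2 + 0 − 1 = -2.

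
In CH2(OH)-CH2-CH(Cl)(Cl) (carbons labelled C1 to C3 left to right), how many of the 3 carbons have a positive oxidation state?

1

Each bond to a more electronegative atom (O, N, halogen) counts +1, each bond to a less electronegative atom (H, metal, B, Si) counts −1, and each C–C bond counts 0. Tallying each carbon:
C1: 1C, 2H, 1O → 0 − 2 + 1 = -1
C2: 2C, 2H → 0 − 2 = -2
C3: 1C, 1H, 2Cl → 0 − 1 + 2 = +1
1 carbon (C3) meets the condition.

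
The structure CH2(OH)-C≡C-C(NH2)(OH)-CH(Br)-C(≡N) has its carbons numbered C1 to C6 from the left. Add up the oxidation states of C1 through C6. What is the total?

Tallying each carbon's bonds:
C1: 1C, 2H, 1O → 0 − 2 + 1 = -1
C2: 4C → 0 = 0
C3: 4C → 0 = 0
C4: 2C, 1O, 1N → 0 + 1 + 1 = +2
C5: 2C, 1H, 1Br → 0 − 1 + 1 = 0
C6: 1C, 3N → 0 + 3 = +3
Sum = -1 + 0 + 0 + 2 + 0 + 3 = +4.

+4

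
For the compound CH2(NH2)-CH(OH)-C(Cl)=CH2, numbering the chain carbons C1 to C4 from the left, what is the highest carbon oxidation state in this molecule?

+1

Tallying each carbon's bonds:
C1: 1C, 2H, 1N → 0 − 2 + 1 = -1
C2: 2C, 1H, 1O → 0 − 1 + 1 = 0
C3: 3C, 1Cl → 0 + 1 = +1
C4: 2C, 2H → 0 − 2 = -2
The highest value is +1.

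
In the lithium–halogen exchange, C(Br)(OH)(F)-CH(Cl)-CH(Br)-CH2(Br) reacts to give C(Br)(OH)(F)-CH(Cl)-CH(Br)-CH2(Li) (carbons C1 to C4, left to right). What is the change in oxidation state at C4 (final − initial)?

-2

Before: C4 has 1 bond to C, 2 bonds to H, 1 bond to Br → oxidation state -1.
After: C4 has 1 bond to C, 2 bonds to H, 1 bond to Li → oxidation state -3.
Δ = -3 − (-1) = -2, so this is a reduction at C4.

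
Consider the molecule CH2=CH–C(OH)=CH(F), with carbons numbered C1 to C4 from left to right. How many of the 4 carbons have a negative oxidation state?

Assign +1 per bond to O/N/halogen, −1 per bond to H or an electropositive element, and 0 per bond to carbon. Tallying each carbon:
C1: 2C, 2H → 0 − 2 = -2
C2: 3C, 1H → 0 − 1 = -1
C3: 3C, 1O → 0 + 1 = +1
C4: 2C, 1H, 1F → 0 − 1 + 1 = 0
2 carbons (C1, C2) meet the condition.

2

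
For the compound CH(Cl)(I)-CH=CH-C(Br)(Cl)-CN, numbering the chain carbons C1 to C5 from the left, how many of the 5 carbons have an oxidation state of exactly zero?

0

Tallying each carbon's bonds:
C1: 1C, 1H, 1Cl, 1I → 0 − 1 + 1 + 1 = +1
C2: 3C, 1H → 0 − 1 = -1
C3: 3C, 1H → 0 − 1 = -1
C4: 2C, 1Cl, 1Br → 0 + 1 + 1 = +2
C5: 1C, 3N → 0 + 3 = +3
0 carbons meet the condition.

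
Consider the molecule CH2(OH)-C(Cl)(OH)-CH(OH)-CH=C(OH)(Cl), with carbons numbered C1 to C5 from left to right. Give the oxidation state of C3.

Count +1 for every bond to an atom more electronegative than carbon and −1 for every bond to one less electronegative; C–C bonds are 0.
C3 has one bond to C (0), one bond to C (0), one bond to H (-1), one bond to O (+1).
Oxidation state = 0 + 0 − 1 + 1 = 0.

0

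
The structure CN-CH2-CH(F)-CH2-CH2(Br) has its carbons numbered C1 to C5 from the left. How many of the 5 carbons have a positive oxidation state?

Tallying each carbon's bonds:
C1: 1C, 3N → 0 + 3 = +3
C2: 2C, 2H → 0 − 2 = -2
C3: 2C, 1H, 1F → 0 − 1 + 1 = 0
C4: 2C, 2H → 0 − 2 = -2
C5: 1C, 2H, 1Br → 0 − 2 + 1 = -1
1 carbon (C1) meets the condition.

1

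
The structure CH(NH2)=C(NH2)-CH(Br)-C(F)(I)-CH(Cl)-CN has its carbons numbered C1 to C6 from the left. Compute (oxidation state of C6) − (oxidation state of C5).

C6: 1C, 3N → 0 + 3 = +3
C5: 2C, 1H, 1Cl → 0 − 1 + 1 = 0
Difference: +3 − (0) = +3.

+3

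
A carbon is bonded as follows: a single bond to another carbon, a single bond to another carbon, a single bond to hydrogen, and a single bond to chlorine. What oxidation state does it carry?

Assign +1 per bond to O/N/halogen, −1 per bond to H or an electropositive element, and 0 per bond to carbon.
The carbon has one bond to C (0), one bond to C (0), one bond to H (-1), one bond to Cl (+1).
Oxidation state = 0 + 0 − 1 + 1 = 0.

0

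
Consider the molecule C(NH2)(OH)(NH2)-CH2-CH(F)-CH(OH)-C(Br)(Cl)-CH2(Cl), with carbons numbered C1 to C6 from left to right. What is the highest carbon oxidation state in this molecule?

Tallying each carbon's bonds:
C1: 1C, 1O, 2N → 0 + 1 + 2 = +3
C2: 2C, 2H → 0 − 2 = -2
C3: 2C, 1H, 1F → 0 − 1 + 1 = 0
C4: 2C, 1H, 1O → 0 − 1 + 1 = 0
C5: 2C, 1Cl, 1Br → 0 + 1 + 1 = +2
C6: 1C, 2H, 1Cl → 0 − 2 + 1 = -1
The highest value is +3.

+3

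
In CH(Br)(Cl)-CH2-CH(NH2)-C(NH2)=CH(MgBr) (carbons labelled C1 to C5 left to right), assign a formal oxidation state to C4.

C4 has one bond to C (0), a double bond to C (2×0 = 0), one bond to N (+1).
Oxidation state = 0 + 0 + 1 = +1.

+1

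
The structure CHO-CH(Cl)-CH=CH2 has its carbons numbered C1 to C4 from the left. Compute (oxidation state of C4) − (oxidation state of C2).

-2

C4: 2C, 2H → 0 − 2 = -2
C2: 2C, 1H, 1Cl → 0 − 1 + 1 = 0
Difference: -2 − (0) = -2.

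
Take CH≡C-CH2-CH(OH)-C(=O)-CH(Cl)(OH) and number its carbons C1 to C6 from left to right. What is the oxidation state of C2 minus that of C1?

C2: 4C → 0 = 0
C1: 3C, 1H → 0 − 1 = -1
Difference: 0 − (-1) = +1.

+1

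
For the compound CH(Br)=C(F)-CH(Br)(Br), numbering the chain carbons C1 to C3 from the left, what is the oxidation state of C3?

C3 has one bond to C (0), one bond to Br (+1), one bond to Br (+1), one bond to H (-1).
Oxidation state = 0 + 1 + 1 − 1 = +1.

+1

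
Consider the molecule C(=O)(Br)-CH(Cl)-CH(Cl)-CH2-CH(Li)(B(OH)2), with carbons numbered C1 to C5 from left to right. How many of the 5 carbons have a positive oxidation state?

Assign +1 per bond to O/N/halogen, −1 per bond to H or an electropositive element, and 0 per bond to carbon. Tallying each carbon:
C1: 1C, 2O, 1Br → 0 + 2 + 1 = +3
C2: 2C, 1H, 1Cl → 0 − 1 + 1 = 0
C3: 2C, 1H, 1Cl → 0 − 1 + 1 = 0
C4: 2C, 2H → 0 − 2 = -2
C5: 1C, 1H, 1Li, 1B → 0 − 1 − 1 − 1 = -3
1 carbon (C1) meets the condition.

1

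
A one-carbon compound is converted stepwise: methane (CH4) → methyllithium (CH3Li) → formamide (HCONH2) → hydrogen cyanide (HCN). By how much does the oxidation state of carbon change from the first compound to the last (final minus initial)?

+6

Carbon oxidation states along the series — methane: -4, methyllithium: -4, formamide: +2, hydrogen cyanide: +2.
Net change = +2 − (-4) = +6.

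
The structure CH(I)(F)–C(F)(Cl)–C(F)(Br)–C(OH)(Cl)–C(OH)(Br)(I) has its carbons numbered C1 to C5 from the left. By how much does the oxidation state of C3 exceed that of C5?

C3: 2C, 1F, 1Br → 0 + 1 + 1 = +2
C5: 1C, 1O, 1Br, 1I → 0 + 1 + 1 + 1 = +3
Difference: +2 − (+3) = -1.

-1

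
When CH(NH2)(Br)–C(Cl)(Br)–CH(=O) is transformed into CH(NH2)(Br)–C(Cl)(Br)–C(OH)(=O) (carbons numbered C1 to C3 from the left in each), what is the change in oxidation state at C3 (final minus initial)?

+2

Before: C3 has 1 bond to C, 1 bond to H, 2 bonds to O → oxidation state +1.
After: C3 has 1 bond to C, 3 bonds to O → oxidation state +3.
Δ = +3 − (+1) = +2, so this is an oxidation at C3.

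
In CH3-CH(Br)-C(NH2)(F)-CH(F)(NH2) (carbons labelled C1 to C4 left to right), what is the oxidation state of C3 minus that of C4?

+1

C3: 2C, 1N, 1F → 0 + 1 + 1 = +2
C4: 1C, 1H, 1N, 1F → 0 − 1 + 1 + 1 = +1
Difference: +2 − (+1) = +1.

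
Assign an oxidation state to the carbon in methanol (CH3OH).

-2

The carbon has one bond to H (-1), one bond to H (-1), one bond to H (-1), one bond to O (+1).
Oxidation state = -1 − 1 − 1 + 1 = -2.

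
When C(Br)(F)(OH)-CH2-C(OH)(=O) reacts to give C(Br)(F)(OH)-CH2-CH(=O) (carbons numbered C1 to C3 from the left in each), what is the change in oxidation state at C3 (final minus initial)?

-2

Before: C3 has 1 bond to C, 3 bonds to O → oxidation state +3.
After: C3 has 1 bond to C, 1 bond to H, 2 bonds to O → oxidation state +1.
Δ = +1 − (+3) = -2, so this is a reduction at C3.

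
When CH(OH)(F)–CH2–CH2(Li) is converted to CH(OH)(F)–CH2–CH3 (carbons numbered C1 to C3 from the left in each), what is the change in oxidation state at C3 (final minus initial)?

Before: C3 has 1 bond to C, 2 bonds to H, 1 bond to Li → oxidation state -3.
After: C3 has 1 bond to C, 3 bonds to H → oxidation state -3.
Δ = -3 − (-3) = 0, so no net redox change at C3.

0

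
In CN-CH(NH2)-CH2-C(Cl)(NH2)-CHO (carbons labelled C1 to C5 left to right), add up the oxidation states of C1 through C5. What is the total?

+4

Tallying each carbon's bonds:
C1: 1C, 3N → 0 + 3 = +3
C2: 2C, 1H, 1N → 0 − 1 + 1 = 0
C3: 2C, 2H → 0 − 2 = -2
C4: 2C, 1N, 1Cl → 0 + 1 + 1 = +2
C5: 1C, 1H, 2O → 0 − 1 + 2 = +1
Sum = +3 + 0 − 2 + 2 + 1 = +4.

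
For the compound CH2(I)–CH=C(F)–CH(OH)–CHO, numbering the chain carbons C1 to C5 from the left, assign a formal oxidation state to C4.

0

C4 has one bond to C (0), one bond to C (0), one bond to H (-1), one bond to O (+1).
Oxidation state = 0 + 0 − 1 + 1 = 0.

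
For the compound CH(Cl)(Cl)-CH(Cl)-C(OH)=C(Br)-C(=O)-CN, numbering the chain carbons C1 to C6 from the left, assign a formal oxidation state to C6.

+3

C6 has one bond to C (0), a triple bond to N (3×+1 = +3).
Oxidation state = 0 + 3 = +3.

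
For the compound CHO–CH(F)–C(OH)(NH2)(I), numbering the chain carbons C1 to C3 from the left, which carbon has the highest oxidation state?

Tallying each carbon's bonds:
C1: 1C, 1H, 2O → 0 − 1 + 2 = +1
C2: 2C, 1H, 1F → 0 − 1 + 1 = 0
C3: 1C, 1O, 1N, 1I → 0 + 1 + 1 + 1 = +3
The most oxidised carbon is C3 at +3.

C3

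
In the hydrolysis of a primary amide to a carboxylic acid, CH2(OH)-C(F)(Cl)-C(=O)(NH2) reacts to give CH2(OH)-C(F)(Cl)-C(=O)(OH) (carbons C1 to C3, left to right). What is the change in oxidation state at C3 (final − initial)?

0

Before: C3 has 1 bond to C, 2 bonds to O, 1 bond to N → oxidation state +3.
After: C3 has 1 bond to C, 3 bonds to O → oxidation state +3.
Δ = +3 − (+3) = 0, so no net redox change at C3.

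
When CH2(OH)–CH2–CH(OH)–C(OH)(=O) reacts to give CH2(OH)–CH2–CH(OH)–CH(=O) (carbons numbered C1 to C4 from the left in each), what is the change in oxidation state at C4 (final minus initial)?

-2

Before: C4 has 1 bond to C, 3 bonds to O → oxidation state +3.
After: C4 has 1 bond to C, 1 bond to H, 2 bonds to O → oxidation state +1.
Δ = +1 − (+3) = -2, so this is a reduction at C4.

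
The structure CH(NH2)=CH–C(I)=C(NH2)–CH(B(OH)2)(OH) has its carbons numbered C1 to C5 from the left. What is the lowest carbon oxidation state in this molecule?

-1

Bonds to more-electronegative neighbours contribute +1 each, bonds to H or metals contribute −1 each, and C–C bonds contribute 0. Tallying each carbon:
C1: 2C, 1H, 1N → 0 − 1 + 1 = 0
C2: 3C, 1H → 0 − 1 = -1
C3: 3C, 1I → 0 + 1 = +1
C4: 3C, 1N → 0 + 1 = +1
C5: 1C, 1H, 1O, 1B → 0 − 1 + 1 − 1 = -1
The lowest value is -1.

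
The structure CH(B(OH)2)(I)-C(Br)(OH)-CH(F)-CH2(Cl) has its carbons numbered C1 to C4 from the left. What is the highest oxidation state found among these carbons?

+2

Count +1 for every bond to an atom more electronegative than carbon and −1 for every bond to one less electronegative; C–C bonds are 0. Tallying each carbon:
C1: 1C, 1H, 1I, 1B → 0 − 1 + 1 − 1 = -1
C2: 2C, 1O, 1Br → 0 + 1 + 1 = +2
C3: 2C, 1H, 1F → 0 − 1 + 1 = 0
C4: 1C, 2H, 1Cl → 0 − 2 + 1 = -1
The highest value is +2.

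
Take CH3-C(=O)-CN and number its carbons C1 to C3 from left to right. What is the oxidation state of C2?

+2

C2 has one bond to C (0), one bond to C (0), a double bond to O (2×+1 = +2).
Oxidation state = 0 + 0 + 2 = +2.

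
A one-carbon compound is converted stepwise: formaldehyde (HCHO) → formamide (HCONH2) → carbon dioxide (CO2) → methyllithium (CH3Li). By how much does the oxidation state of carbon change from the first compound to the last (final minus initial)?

-4

Carbon oxidation states along the series — formaldehyde: 0, formamide: +2, carbon dioxide: +4, methyllithium: -4.
Net change = -4 − (0) = -4.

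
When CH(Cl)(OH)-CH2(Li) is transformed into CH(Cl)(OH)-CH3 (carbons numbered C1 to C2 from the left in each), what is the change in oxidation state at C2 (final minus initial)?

0

Before: C2 has 1 bond to C, 2 bonds to H, 1 bond to Li → oxidation state -3.
After: C2 has 1 bond to C, 3 bonds to H → oxidation state -3.
Δ = -3 − (-3) = 0, so no net redox change at C2.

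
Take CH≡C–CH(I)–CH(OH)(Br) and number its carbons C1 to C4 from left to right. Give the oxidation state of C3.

0

Bonds to more-electronegative neighbours contribute +1 each, bonds to H or metals contribute −1 each, and C–C bonds contribute 0.
C3 has one bond to C (0), one bond to C (0), one bond to H (-1), one bond to I (+1).
Oxidation state = 0 + 0 − 1 + 1 = 0.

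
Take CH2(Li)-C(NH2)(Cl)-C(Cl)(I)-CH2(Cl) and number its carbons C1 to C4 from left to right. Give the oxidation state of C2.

+2

Each bond to a more electronegative atom (O, N, halogen) counts +1, each bond to a less electronegative atom (H, metal, B, Si) counts −1, and each C–C bond counts 0.
C2 has one bond to C (0), one bond to C (0), one bond to N (+1), one bond to Cl (+1).
Oxidation state = 0 + 0 + 1 + 1 = +2.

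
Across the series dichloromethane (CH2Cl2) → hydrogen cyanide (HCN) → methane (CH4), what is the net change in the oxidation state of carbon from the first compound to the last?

Carbon oxidation states along the series — dichloromethane: 0, hydrogen cyanide: +2, methane: -4.
Net change = -4 − (0) = -4.

-4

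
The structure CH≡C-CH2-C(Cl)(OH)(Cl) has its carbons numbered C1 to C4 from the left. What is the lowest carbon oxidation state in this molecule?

-2

Assign +1 per bond to O/N/halogen, −1 per bond to H or an electropositive element, and 0 per bond to carbon. Tallying each carbon:
C1: 3C, 1H → 0 − 1 = -1
C2: 4C → 0 = 0
C3: 2C, 2H → 0 − 2 = -2
C4: 1C, 1O, 2Cl → 0 + 1 + 2 = +3
The lowest value is -2.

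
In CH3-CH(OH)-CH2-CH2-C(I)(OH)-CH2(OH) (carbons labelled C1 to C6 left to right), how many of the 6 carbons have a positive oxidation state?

Assign +1 per bond to O/N/halogen, −1 per bond to H or an electropositive element, and 0 per bond to carbon. Tallying each carbon:
C1: 1C, 3H → 0 − 3 = -3
C2: 2C, 1H, 1O → 0 − 1 + 1 = 0
C3: 2C, 2H → 0 − 2 = -2
C4: 2C, 2H → 0 − 2 = -2
C5: 2C, 1O, 1I → 0 + 1 + 1 = +2
C6: 1C, 2H, 1O → 0 − 2 + 1 = -1
1 carbon (C5) meets the condition.

1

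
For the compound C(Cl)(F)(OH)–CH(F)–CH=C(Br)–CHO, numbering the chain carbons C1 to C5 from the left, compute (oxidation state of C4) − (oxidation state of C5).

0

C4: 3C, 1Br → 0 + 1 = +1
C5: 1C, 1H, 2O → 0 − 1 + 2 = +1
Difference: +1 − (+1) = 0.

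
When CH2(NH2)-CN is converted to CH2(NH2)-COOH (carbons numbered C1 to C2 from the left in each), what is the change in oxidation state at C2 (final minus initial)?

0

Before: C2 has 1 bond to C, 3 bonds to N → oxidation state +3.
After: C2 has 1 bond to C, 3 bonds to O → oxidation state +3.
Δ = +3 − (+3) = 0, so no net redox change at C2.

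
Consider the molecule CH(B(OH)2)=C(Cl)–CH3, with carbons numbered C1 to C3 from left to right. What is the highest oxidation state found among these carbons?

Count +1 for every bond to an atom more electronegative than carbon and −1 for every bond to one less electronegative; C–C bonds are 0. Tallying each carbon:
C1: 2C, 1H, 1B → 0 − 1 − 1 = -2
C2: 3C, 1Cl → 0 + 1 = +1
C3: 1C, 3H → 0 − 3 = -3
The highest value is +1.

+1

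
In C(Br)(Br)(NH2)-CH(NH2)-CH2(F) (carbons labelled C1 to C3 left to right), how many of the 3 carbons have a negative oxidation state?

Tallying each carbon's bonds:
C1: 1C, 1N, 2Br → 0 + 1 + 2 = +3
C2: 2C, 1H, 1N → 0 − 1 + 1 = 0
C3: 1C, 2H, 1F → 0 − 2 + 1 = -1
1 carbon (C3) meets the condition.

1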